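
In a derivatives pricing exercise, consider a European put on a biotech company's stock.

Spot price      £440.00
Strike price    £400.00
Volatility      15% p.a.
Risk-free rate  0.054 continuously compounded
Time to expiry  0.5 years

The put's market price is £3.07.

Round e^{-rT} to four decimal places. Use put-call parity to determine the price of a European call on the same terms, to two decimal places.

e^(−rT) = e^(−0.054·0.5) = 0.9734
Put-call parity: C − P = S − K·e^(−rT) = 440 − 400·0.9734 = 440 − 389.3600 = 50.6400
C = P + (C − P) = 3.07 + (50.6400) = 53.7100

£53.71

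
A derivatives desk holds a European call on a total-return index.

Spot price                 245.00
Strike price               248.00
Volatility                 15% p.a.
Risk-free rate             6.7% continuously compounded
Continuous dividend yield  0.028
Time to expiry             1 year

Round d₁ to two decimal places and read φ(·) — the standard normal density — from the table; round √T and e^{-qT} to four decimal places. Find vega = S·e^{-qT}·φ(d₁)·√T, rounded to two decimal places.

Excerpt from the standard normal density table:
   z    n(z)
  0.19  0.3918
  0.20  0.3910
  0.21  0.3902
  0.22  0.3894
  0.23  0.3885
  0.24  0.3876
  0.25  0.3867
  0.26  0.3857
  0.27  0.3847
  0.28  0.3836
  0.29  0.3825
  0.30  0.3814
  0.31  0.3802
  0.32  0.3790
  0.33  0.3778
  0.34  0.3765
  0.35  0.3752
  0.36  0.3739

T = 1;  σ√T = 0.1500
ln(S/K) + (r − q + σ²/2)T = ln(245/248) + (0.067 − 0.028 + 0.15²/2)·1 = -0.0122 + 0.0503 = 0.0381
d₁ = 0.0381 / 0.1500 = 0.2539 → 0.25
√T = √1 = 1.0000
φ(d₁) = φ(0.25) = 0.3867
e^(−qT) = e^(−0.028·1) = 0.9724
vega = S·e^(−qT)·φ(d₁)·√T = 245·0.9724·0.3867·1.0000 = 92.1266
(The put has the same vega.)

92.13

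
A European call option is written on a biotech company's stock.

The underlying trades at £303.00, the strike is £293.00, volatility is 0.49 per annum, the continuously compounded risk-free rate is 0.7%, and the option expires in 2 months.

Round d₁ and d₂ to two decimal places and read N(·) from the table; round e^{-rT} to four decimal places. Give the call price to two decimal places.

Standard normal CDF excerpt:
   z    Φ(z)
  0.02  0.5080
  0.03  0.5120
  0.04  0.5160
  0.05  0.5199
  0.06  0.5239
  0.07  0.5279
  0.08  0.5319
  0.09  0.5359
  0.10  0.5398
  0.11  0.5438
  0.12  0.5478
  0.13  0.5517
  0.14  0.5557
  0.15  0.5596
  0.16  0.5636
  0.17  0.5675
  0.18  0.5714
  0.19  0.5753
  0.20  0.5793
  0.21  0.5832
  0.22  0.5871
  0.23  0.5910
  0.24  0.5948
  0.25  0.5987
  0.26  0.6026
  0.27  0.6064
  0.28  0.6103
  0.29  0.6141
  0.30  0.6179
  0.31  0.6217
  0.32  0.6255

£29.25

σ√T = 0.49 × 0.4082 = 0.2000
ln(S/K) + (r + σ²/2)T = ln(303/293) + (0.007 + 0.49²/2)·0.1667 = 0.0336 + 0.0212 = 0.0547
d₁ = 0.0547 / 0.2000 = 0.2736 which rounds to 0.27
d₂ = d₁ − σ√T = 0.2736 − 0.2000 = 0.0736 which rounds to 0.07
exp(−rT) = exp(−0.007·0.1667) = 0.9988
C = 303·N(0.27) − 293·0.9988·N(0.07) = 303·0.6064 − 293·0.9988·0.5279 = 183.7392 − 154.4891 = 29.2501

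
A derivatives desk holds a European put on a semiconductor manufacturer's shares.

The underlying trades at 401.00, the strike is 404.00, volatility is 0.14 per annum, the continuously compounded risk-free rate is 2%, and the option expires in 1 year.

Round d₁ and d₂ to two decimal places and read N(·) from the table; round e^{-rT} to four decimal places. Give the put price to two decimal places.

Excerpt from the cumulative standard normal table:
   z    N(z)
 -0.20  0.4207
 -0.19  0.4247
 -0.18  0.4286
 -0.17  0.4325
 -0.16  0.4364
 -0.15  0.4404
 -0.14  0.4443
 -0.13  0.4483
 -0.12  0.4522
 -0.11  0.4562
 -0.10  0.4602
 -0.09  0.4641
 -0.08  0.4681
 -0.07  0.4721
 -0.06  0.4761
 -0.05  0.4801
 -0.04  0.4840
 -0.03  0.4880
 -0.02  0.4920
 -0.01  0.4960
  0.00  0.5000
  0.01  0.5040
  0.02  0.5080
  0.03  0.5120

19.84

σ√T = 0.14 × 1.0000 = 0.1400
d₁ = [ln(401/404) + (0.02 + 0.14²/2)·1] / 0.1400 = [-0.0075 + 0.0298] / 0.1400 = 0.1596 which rounds to 0.16
d₂ = d₁ − σ√T = 0.1596 − 0.1400 = 0.0196 which rounds to 0.02
e^(−rT) = e^(−0.02·1) = 0.9802
N(−d₂) = N(-0.02) = 0.4920;  N(−d₁) = N(-0.16) = 0.4364
P = 404·0.9802·0.4920 − 401·0.4364 = 194.8324 − 174.9964 = 19.8360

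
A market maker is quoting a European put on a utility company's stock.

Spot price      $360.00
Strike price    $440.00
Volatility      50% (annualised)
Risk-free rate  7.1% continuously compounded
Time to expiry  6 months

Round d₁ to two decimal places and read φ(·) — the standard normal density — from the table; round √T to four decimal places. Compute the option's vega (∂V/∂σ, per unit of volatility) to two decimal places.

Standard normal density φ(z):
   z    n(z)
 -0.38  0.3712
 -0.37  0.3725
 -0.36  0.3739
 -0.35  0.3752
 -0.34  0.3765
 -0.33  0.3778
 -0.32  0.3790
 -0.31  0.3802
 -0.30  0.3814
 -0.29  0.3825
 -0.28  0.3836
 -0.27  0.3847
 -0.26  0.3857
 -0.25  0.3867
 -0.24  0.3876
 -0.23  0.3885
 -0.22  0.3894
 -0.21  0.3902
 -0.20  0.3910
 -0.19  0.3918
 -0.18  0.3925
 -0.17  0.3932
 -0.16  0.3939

σ√T = 0.5·√0.5 = 0.3536
ln(S/K) + (r + σ²/2)T = ln(360/440) + (0.071 + 0.5²/2)·0.5 = -0.2007 + 0.0980 = -0.1027
d₁ = -0.1027 / 0.3536 = -0.2904 → -0.29
√T = √0.5 = 0.7071
φ(d₁) = φ(-0.29) = 0.3825
vega = S·φ(d₁)·√T = 360·0.3825·0.7071 = 97.3677

97.37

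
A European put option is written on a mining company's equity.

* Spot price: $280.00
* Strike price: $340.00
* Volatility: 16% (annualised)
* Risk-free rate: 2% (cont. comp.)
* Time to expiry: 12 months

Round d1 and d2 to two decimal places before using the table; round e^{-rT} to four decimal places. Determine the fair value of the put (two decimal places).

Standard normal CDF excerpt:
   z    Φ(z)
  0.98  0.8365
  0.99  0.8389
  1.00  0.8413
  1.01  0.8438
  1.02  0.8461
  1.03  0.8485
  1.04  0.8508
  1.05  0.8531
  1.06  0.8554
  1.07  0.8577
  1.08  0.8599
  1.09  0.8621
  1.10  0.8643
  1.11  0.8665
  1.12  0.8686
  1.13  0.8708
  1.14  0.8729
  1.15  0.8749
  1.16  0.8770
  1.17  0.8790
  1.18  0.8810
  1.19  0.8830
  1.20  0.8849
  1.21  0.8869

T = 1;  σ√T = 0.1600
d₁ = [ln(280/340) + (0.02 + 0.16²/2)·1] / 0.1600 = [-0.1942 + 0.0328] / 0.1600 = -1.0085 → -1.01
d₂ = d₁ − σ√T = -1.0085 − 0.1600 = -1.1685 → -1.17
exp(−rT) = exp(−0.02·1) = 0.9802
N(−d₂) = N(1.17) = 0.8790;  N(−d₁) = N(1.01) = 0.8438
P = 340·0.9802·0.8790 − 280·0.8438 = 292.9426 − 236.2640 = 56.6786

$56.68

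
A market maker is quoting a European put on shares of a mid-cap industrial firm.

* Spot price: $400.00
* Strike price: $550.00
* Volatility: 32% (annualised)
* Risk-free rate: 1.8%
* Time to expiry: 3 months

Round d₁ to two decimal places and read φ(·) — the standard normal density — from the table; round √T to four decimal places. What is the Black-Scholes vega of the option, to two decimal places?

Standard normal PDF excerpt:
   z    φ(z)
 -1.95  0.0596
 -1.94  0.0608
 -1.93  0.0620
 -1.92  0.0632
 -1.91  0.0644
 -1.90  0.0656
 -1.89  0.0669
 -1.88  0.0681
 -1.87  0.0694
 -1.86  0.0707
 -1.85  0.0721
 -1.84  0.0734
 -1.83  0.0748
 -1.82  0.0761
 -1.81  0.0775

13.62

σ√T = 0.32 × 0.5000 = 0.1600
d₁ = [ln(400/550) + (0.018 + 0.32²/2)·0.25] / 0.1600 = [-0.3185 + 0.0173] / 0.1600 = -1.8822 → -1.88
√T = √0.25 = 0.5000
φ(d₁) = φ(-1.88) = 0.0681
vega = S·φ(d₁)·√T = 400·0.0681·0.5000 = 13.6200
(The call has the same vega.)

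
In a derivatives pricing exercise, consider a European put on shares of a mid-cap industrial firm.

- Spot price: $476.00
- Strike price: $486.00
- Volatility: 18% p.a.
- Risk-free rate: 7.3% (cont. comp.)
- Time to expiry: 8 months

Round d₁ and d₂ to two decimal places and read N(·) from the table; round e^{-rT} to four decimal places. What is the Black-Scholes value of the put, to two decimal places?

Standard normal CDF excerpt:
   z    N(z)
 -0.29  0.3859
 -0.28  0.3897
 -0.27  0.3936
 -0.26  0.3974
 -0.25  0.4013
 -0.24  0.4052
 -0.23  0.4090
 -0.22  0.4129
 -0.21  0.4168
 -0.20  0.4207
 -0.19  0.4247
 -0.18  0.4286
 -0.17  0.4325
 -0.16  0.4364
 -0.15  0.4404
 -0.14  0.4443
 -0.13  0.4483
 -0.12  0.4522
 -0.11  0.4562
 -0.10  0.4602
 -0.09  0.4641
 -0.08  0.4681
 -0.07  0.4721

σ√T = 0.18·√0.6667 = 0.1470
d₁ = [ln(476/486) + (0.073 + 0.18²/2)·0.6667] / 0.1470 = [-0.0208 + 0.0595] / 0.1470 = 0.2632 ⇒ 0.26
d₂ = d₁ − σ√T = 0.2632 − 0.1470 = 0.1162 ⇒ 0.12
e^(−rT) = e^(−0.073·0.6667) = 0.9525
P = 486·0.9525·N(-0.12) − 476·N(-0.26) = 486·0.9525·0.4522 − 476·0.3974 = 209.3302 − 189.1624 = 20.1678

$20.17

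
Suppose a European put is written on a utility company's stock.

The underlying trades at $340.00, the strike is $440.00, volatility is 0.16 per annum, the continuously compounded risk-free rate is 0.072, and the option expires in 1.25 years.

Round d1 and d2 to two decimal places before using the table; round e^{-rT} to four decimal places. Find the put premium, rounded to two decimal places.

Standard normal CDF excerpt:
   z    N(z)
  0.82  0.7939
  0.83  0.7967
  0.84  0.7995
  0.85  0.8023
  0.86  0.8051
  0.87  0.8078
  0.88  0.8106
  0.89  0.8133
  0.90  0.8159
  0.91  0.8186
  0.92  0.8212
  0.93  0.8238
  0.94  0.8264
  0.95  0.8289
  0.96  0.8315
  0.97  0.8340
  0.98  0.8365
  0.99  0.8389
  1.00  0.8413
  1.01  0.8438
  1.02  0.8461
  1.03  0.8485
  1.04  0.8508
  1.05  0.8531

$68.41

T = 1.25;  σ√T = 0.1789
d₁ = [ln(340/440) + (0.072 + ½·0.16²)·1.25] / (σ√T) = (-0.2578 + 0.1060) / 0.1789 = -0.8488 → -0.85
d₂ = -0.8488 − 0.1789 = -1.0276 → -1.03
e^(−rT) = e^(−0.072·1.25) = 0.9139
P = 440·0.9139·N(1.03) − 340·N(0.85) = 440·0.9139·0.8485 − 340·0.8023 = 341.1954 − 272.7820 = 68.4134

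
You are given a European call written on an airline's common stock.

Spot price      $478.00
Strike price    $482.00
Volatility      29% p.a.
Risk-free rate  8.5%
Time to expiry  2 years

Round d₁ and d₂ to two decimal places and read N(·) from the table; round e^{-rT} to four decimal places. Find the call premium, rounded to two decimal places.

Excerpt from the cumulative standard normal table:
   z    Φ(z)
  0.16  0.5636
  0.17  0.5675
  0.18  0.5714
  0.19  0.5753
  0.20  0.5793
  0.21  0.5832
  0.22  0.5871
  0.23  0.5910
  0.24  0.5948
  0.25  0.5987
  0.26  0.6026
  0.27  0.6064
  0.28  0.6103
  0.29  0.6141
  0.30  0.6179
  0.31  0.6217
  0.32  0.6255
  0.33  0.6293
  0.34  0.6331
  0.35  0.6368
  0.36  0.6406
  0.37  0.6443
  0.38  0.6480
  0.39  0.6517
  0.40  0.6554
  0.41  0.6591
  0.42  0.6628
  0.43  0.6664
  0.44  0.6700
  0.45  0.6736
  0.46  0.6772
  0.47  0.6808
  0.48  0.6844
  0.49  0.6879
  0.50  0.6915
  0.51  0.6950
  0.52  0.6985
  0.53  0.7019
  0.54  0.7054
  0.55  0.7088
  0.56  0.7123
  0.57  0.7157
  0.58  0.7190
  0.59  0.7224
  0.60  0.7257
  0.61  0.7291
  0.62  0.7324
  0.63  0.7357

$112.93

σ√T = 0.29 × 1.4142 = 0.4101
d₁ = [ln(478/482) + (0.085 + 0.29²/2)·2] / 0.4101 = [-0.0083 + 0.2541] / 0.4101 = 0.5993 ⇒ 0.60
d₂ = d₁ − σ√T = 0.5993 − 0.4101 = 0.1891 ⇒ 0.19
exp(−rT) = exp(−0.085·2) = 0.8437
N(d₁) = N(0.60) = 0.7257;  N(d₂) = N(0.19) = 0.5753
C = 478·0.7257 − 482·0.8437·0.5753 = 346.8846 − 233.9535 = 112.9311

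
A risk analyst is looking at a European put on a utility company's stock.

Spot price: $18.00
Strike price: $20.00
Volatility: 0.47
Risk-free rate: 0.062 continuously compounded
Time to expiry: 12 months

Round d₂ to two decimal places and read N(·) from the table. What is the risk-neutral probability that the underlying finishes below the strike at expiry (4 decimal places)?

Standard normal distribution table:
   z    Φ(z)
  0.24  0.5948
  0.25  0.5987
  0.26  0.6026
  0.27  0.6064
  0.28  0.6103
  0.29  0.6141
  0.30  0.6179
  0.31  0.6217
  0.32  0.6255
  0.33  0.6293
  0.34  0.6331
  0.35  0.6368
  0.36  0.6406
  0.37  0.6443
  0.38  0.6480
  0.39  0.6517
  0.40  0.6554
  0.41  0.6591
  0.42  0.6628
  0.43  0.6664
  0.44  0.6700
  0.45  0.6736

T = 1;  σ√T = 0.4700
d₁ = [ln(18/20) + (0.062 + 0.47²/2)·1] / 0.4700 = [-0.1054 + 0.1724] / 0.4700 = 0.1427 → 0.14
d₂ = d₁ − σ√T = 0.1427 − 0.4700 = -0.3273 → -0.33
Pr(exercise) under Q = N(−d₂) = N(0.33) = 0.6293

0.6293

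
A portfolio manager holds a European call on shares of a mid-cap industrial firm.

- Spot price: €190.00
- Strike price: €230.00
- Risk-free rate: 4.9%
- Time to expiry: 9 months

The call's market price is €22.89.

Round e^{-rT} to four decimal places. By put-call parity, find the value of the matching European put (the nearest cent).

€54.59

e^(−rT) = e^(−0.049·0.75) = 0.9639
Put-call parity: C − P = S − K·e^(−rT) = 190 − 230·0.9639 = 190 − 221.6970 = -31.6970
P = C − (C − P) = 22.89 − (-31.6970) = 54.5870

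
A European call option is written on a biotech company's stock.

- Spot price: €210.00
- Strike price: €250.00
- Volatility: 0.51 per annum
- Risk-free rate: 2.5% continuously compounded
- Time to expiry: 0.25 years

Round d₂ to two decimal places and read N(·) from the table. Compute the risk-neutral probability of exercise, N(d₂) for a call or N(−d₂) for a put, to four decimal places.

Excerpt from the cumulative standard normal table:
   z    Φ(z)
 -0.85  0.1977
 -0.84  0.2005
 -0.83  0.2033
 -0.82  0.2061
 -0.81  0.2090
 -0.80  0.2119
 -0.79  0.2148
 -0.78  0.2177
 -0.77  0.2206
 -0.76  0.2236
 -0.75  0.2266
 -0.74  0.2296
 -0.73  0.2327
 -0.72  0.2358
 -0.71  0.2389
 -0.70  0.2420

0.2148

T = 0.25;  σ√T = 0.2550
ln(S/K) + (r + σ²/2)T = ln(210/250) + (0.025 + 0.51²/2)·0.25 = -0.1744 + 0.0388 = -0.1356
d₁ = -0.1356 / 0.2550 = -0.5317 ⇒ -0.53
d₂ = d₁ − σ√T = -0.5317 − 0.2550 = -0.7867 ⇒ -0.79
Pr(exercise) under Q = N(d₂) = 0.2148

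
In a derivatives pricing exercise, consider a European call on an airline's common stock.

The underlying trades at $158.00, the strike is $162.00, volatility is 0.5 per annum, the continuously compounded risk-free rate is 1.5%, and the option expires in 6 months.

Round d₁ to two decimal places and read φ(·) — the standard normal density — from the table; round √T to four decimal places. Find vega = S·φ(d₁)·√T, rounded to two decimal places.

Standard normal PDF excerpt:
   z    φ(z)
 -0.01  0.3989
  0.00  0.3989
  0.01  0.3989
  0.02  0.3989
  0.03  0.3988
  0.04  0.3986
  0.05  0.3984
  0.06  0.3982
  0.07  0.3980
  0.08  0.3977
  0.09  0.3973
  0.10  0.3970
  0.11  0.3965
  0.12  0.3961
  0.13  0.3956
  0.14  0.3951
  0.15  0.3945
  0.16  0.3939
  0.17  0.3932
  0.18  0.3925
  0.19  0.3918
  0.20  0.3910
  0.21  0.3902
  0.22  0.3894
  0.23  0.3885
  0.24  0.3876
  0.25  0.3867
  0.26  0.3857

44.20

σ√T = 0.5 × 0.7071 = 0.3536
d₁ = [ln(158/162) + (0.015 + ½·0.5²)·0.5] / (σ√T) = (-0.0250 + 0.0700) / 0.3536 = 0.1273 which rounds to 0.13
√T = √0.5 = 0.7071
φ(d₁) = φ(0.13) = 0.3956
vega = S·φ(d₁)·√T = 158·0.3956·0.7071 = 44.1971
(Call and put vega coincide under Black-Scholes.)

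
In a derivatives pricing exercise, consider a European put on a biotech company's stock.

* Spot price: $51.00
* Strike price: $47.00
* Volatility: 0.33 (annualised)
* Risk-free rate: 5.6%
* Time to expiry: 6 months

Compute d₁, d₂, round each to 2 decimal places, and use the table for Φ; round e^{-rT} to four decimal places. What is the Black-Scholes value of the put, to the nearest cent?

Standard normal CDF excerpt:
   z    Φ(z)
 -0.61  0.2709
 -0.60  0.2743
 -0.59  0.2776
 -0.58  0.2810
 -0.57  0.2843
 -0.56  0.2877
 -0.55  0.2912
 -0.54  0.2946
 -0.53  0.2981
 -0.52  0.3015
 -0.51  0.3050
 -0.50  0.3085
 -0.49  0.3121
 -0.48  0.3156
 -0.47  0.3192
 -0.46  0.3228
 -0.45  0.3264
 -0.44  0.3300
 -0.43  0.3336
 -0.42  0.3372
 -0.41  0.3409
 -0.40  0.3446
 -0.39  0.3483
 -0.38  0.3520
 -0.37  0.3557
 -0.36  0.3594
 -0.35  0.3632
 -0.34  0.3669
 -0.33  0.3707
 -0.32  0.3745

$2.44

T = 0.5;  σ√T = 0.2333
ln(S/K) + (r + σ²/2)T = ln(51/47) + (0.056 + 0.33²/2)·0.5 = 0.0817 + 0.0552 = 0.1369
d₁ = 0.1369 / 0.2333 = 0.5867 ⇒ 0.59
d₂ = d₁ − σ√T = 0.5867 − 0.2333 = 0.3534 ⇒ 0.35
e^(−rT) = e^(−0.056·0.5) = 0.9724
N(−d₂) = N(-0.35) = 0.3632;  N(−d₁) = N(-0.59) = 0.2776
P = 47·0.9724·0.3632 − 51·0.2776 = 16.5993 − 14.1576 = 2.4417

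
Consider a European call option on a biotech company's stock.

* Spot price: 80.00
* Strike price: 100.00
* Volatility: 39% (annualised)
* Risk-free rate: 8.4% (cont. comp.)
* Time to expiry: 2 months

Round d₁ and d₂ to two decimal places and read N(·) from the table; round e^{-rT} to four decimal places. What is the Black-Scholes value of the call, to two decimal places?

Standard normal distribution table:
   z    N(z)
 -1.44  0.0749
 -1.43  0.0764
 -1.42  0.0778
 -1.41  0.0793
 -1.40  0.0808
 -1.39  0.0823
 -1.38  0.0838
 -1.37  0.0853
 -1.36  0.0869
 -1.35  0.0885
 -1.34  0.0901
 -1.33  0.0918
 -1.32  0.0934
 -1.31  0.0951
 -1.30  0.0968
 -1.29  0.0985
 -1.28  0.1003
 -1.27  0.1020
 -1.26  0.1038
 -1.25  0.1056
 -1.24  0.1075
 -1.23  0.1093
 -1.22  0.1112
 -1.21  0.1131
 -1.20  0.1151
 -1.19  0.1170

0.63

σ√T = 0.39·√0.1667 = 0.1592
d₁ = [ln(80/100) + (0.084 + 0.39²/2)·0.1667] / 0.1592 = [-0.2231 + 0.0267] / 0.1592 = -1.2340 → -1.23
d₂ = d₁ − σ√T = -1.2340 − 0.1592 = -1.3932 → -1.39
exp(−rT) = exp(−0.084·0.1667) = 0.9861
C = 80·N(-1.23) − 100·0.9861·N(-1.39) = 80·0.1093 − 100·0.9861·0.0823 = 8.7440 − 8.1156 = 0.6284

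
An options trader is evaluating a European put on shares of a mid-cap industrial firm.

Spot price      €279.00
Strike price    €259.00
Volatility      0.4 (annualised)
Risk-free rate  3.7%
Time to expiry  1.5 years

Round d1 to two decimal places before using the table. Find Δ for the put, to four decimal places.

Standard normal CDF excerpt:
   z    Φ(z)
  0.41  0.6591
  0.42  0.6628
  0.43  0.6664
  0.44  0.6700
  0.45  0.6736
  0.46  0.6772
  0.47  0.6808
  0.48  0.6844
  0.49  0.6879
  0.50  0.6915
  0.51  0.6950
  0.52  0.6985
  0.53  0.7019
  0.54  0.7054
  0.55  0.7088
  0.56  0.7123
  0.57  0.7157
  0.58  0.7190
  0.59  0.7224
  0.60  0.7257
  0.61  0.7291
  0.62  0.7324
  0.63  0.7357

σ√T = 0.4 × 1.2247 = 0.4899
d₁ = [ln(279/259) + (0.037 + 0.4²/2)·1.5] / 0.4899 = [0.0744 + 0.1755] / 0.4899 = 0.5101 ≈ 0.51
N(d₁) = N(0.51) = 0.6950
Δ_put = N(d₁) − 1 = 0.6950 − 1 = -0.3050

-0.3050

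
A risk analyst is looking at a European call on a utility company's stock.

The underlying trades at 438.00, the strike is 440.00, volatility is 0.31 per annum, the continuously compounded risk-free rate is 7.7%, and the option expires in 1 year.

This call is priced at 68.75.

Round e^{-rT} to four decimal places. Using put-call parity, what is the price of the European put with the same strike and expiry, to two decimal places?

38.15

e^(−rT) = e^(−0.077·1) = 0.9259
Put-call parity: C − P = S − K·e^(−rT) = 438 − 440·0.9259 = 438 − 407.3960 = 30.6040
P = C − (C − P) = 68.75 − (30.6040) = 38.1460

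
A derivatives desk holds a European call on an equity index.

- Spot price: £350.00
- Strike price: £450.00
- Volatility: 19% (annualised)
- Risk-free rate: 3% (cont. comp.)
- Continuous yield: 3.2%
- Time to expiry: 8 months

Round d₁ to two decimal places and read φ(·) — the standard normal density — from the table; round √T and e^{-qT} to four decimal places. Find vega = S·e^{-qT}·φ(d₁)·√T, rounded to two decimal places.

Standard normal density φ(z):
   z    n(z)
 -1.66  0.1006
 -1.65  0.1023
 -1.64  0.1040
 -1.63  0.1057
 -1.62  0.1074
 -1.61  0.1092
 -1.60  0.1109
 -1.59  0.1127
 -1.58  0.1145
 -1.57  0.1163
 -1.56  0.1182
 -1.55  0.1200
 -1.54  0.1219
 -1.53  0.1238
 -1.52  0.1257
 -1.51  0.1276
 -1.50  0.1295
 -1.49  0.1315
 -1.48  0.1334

33.57

σ√T = 0.19 × 0.8165 = 0.1551
ln(S/K) + (r − q + σ²/2)T = ln(350/450) + (0.03 − 0.032 + 0.19²/2)·0.6667 = -0.2513 + 0.0107 = -0.2406
d₁ = -0.2406 / 0.1551 = -1.5510 which rounds to -1.55
√T = √0.6667 = 0.8165
φ(d₁) = φ(-1.55) = 0.1200
e^(−qT) = e^(−0.032·0.6667) = 0.9789
vega = S·e^(−qT)·φ(d₁)·√T = 350·0.9789·0.1200·0.8165 = 33.5694
(Call and put vega coincide under Black-Scholes.)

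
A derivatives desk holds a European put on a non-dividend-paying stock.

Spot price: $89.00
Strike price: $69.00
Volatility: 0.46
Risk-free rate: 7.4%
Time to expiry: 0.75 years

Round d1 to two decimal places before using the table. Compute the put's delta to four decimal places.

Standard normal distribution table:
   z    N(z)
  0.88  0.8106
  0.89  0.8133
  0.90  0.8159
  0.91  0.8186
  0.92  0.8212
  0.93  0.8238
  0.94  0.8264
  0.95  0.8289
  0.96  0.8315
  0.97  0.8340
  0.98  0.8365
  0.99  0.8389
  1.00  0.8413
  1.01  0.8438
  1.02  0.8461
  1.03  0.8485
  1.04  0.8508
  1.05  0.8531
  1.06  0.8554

-0.1635

σ√T = 0.46·√0.75 = 0.3984
d₁ = [ln(89/69) + (0.074 + 0.46²/2)·0.75] / 0.3984 = [0.2545 + 0.1349] / 0.3984 = 0.9774 ⇒ 0.98
N(d₁) = N(0.98) = 0.8365
Δ_put = N(d₁) − 1 = 0.8365 − 1 = -0.1635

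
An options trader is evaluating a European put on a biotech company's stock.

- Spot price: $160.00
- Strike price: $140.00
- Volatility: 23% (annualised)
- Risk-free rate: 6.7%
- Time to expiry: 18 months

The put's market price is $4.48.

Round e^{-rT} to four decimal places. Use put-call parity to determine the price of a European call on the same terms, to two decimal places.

e^(−rT) = e^(−0.067·1.5) = 0.9044
Put-call parity: C − P = S − K·e^(−rT) = 160 − 140·0.9044 = 160 − 126.6160 = 33.3840
C = P + (C − P) = 4.48 + (33.3840) = 37.8640

$37.86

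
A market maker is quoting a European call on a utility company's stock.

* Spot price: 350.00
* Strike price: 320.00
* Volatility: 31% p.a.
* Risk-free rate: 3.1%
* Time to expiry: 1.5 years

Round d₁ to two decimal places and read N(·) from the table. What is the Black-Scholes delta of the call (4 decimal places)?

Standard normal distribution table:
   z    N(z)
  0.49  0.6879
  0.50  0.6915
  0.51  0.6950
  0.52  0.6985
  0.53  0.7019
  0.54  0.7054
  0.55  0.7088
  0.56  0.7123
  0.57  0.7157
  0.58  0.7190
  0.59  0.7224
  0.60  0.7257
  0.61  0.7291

0.7088

σ√T = 0.31 × 1.2247 = 0.3797
d₁ = [ln(350/320) + (0.031 + 0.31²/2)·1.5] / 0.3797 = [0.0896 + 0.1186] / 0.3797 = 0.5483 ≈ 0.55
N(d₁) = N(0.55) = 0.7088
Δ_call = N(d₁) = 0.7088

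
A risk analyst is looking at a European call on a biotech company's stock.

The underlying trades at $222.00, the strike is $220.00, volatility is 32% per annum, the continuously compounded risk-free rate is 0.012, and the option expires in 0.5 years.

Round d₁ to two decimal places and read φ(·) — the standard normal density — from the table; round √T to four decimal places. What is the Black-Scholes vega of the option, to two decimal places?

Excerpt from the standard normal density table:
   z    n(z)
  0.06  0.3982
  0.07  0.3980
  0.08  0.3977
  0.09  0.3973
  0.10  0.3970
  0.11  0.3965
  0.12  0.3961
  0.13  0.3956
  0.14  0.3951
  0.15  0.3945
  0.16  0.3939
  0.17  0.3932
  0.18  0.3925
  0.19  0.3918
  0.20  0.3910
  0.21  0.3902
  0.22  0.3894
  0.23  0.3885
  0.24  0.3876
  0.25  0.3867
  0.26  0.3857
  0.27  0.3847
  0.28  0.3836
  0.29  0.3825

σ√T = 0.32 × 0.7071 = 0.2263
d₁ = [ln(222/220) + (0.012 + 0.32²/2)·0.5] / 0.2263 = [0.0090 + 0.0316] / 0.2263 = 0.1796 which rounds to 0.18
√T = √0.5 = 0.7071
φ(d₁) = φ(0.18) = 0.3925
vega = S·φ(d₁)·√T = 222·0.3925·0.7071 = 61.6132

61.61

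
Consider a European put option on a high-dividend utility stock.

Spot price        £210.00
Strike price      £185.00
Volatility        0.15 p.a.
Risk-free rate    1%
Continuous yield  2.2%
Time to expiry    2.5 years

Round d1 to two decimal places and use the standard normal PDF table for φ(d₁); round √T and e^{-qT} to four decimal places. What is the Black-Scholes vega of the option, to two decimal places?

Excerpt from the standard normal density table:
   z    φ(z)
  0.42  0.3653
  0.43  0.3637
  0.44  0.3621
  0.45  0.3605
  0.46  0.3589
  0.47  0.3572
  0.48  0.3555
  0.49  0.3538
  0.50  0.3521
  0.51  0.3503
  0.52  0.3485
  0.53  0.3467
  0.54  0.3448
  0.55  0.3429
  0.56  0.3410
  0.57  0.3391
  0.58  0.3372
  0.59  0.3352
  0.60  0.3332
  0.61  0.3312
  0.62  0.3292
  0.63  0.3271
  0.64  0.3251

T = 2.5;  σ√T = 0.2372
d₁ = [ln(210/185) + (0.01 − 0.022 + 0.15²/2)·2.5] / 0.2372 = [0.1268 − 0.0019] / 0.2372 = 0.5265 ≈ 0.53
√T = √2.5 = 1.5811
φ(d₁) = φ(0.53) = 0.3467
e^(−qT) = e^(−0.022·2.5) = 0.9465
vega = S·e^(−qT)·φ(d₁)·√T = 210·0.9465·0.3467·1.5811 = 108.9565

108.96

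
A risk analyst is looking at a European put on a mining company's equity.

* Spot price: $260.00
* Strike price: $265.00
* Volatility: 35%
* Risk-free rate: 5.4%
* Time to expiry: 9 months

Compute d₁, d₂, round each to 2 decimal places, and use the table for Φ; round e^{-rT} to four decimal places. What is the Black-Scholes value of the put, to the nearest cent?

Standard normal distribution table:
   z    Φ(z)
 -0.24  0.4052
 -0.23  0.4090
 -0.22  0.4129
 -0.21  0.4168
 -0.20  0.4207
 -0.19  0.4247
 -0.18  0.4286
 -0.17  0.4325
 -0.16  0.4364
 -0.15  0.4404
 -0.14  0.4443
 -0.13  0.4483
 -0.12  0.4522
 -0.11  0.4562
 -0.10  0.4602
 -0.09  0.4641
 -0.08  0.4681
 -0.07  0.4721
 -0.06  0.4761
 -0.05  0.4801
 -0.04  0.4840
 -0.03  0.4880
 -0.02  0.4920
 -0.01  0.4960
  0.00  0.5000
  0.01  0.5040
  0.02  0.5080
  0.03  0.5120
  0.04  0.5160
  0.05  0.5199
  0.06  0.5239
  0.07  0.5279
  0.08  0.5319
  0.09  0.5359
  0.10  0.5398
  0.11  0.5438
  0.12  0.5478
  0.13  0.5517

$28.00

σ√T = 0.35 × 0.8660 = 0.3031
d₁ = [ln(260/265) + (0.054 + 0.35²/2)·0.75] / 0.3031 = [-0.0190 + 0.0864] / 0.3031 = 0.2223 ≈ 0.22
d₂ = d₁ − σ√T = 0.2223 − 0.3031 = -0.0808 ≈ -0.08
exp(−rT) = exp(−0.054·0.75) = 0.9603
P = 265·0.9603·N(0.08) − 260·N(-0.22) = 265·0.9603·0.5319 − 260·0.4129 = 135.3576 − 107.3540 = 28.0036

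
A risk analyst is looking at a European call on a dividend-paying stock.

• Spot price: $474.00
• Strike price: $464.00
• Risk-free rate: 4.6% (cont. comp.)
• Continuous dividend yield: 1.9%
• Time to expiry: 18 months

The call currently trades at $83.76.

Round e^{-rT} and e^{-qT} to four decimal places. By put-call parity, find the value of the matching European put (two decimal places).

e^(−qT) = e^(−0.019·1.5) = 0.9719;  e^(−rT) = e^(−0.046·1.5) = 0.9333
Put-call parity: C − P = S·e^(−qT) − K·e^(−rT) = 474·0.9719 − 464·0.9333 = 460.6806 − 433.0512 = 27.6294
P = C − (C − P) = 83.76 − (27.6294) = 56.1306

$56.13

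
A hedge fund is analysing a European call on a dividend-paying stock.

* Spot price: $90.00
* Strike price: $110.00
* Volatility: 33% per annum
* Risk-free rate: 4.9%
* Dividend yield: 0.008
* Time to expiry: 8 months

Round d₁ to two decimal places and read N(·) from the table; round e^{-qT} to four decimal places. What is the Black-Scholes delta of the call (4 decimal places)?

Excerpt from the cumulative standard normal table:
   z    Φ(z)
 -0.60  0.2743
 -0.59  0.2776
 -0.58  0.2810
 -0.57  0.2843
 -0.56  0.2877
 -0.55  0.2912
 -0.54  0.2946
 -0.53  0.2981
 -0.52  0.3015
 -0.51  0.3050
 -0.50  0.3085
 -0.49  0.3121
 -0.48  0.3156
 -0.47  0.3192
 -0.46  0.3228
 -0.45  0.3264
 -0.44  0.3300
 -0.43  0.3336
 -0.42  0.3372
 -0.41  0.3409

T = 0.6667;  σ√T = 0.2694
ln(S/K) + (r − q + σ²/2)T = ln(90/110) + (0.049 − 0.008 + 0.33²/2)·0.6667 = -0.2007 + 0.0636 = -0.1370
d₁ = -0.1370 / 0.2694 = -0.5086 ⇒ -0.51
N(d₁) = N(-0.51) = 0.3050
Δ_call = e^(−qT)·N(d₁) = 0.9947·0.3050 = 0.3034

0.3034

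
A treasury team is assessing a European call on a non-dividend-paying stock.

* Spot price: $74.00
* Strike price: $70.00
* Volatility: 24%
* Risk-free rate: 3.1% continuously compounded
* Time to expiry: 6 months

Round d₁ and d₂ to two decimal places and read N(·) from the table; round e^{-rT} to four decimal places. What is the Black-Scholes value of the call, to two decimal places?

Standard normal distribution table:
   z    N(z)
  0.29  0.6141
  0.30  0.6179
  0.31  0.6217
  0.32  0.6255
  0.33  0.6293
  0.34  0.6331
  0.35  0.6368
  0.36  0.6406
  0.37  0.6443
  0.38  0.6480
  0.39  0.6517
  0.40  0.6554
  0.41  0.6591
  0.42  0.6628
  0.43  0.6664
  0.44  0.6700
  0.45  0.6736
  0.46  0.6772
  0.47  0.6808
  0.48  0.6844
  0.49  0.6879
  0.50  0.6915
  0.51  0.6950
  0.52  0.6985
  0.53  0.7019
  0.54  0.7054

σ√T = 0.24·√0.5 = 0.1697
d₁ = [ln(74/70) + (0.031 + 0.24²/2)·0.5] / 0.1697 = [0.0556 + 0.0299] / 0.1697 = 0.5036 ⇒ 0.50
d₂ = d₁ − σ√T = 0.5036 − 0.1697 = 0.3339 ⇒ 0.33
e^(−rT) = e^(−0.031·0.5) = 0.9846
N(d₁) = N(0.50) = 0.6915;  N(d₂) = N(0.33) = 0.6293
C = 74·0.6915 − 70·0.9846·0.6293 = 51.1710 − 43.3726 = 7.7984

$7.80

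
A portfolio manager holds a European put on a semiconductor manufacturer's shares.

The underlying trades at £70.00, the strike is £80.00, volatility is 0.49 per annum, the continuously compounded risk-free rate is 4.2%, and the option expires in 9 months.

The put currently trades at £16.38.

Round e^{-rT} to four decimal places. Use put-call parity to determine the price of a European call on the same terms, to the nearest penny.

exp(−rT) = exp(−0.042·0.75) = 0.9690
Put-call parity: C − P = S − K·e^(−rT) = 70 − 80·0.9690 = 70 − 77.5200 = -7.5200
C = P + (C − P) = 16.38 + (-7.5200) = 8.8600

£8.86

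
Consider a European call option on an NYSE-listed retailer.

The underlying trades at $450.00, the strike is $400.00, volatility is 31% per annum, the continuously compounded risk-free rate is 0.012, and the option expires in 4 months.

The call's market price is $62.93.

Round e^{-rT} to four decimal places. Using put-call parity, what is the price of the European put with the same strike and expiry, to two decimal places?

exp(−rT) = exp(−0.012·0.3333) = 0.9960
Put-call parity: C − P = S − K·e^(−rT) = 450 − 400·0.9960 = 450 − 398.4000 = 51.6000
P = C − (C − P) = 62.93 − (51.6000) = 11.3300

$11.33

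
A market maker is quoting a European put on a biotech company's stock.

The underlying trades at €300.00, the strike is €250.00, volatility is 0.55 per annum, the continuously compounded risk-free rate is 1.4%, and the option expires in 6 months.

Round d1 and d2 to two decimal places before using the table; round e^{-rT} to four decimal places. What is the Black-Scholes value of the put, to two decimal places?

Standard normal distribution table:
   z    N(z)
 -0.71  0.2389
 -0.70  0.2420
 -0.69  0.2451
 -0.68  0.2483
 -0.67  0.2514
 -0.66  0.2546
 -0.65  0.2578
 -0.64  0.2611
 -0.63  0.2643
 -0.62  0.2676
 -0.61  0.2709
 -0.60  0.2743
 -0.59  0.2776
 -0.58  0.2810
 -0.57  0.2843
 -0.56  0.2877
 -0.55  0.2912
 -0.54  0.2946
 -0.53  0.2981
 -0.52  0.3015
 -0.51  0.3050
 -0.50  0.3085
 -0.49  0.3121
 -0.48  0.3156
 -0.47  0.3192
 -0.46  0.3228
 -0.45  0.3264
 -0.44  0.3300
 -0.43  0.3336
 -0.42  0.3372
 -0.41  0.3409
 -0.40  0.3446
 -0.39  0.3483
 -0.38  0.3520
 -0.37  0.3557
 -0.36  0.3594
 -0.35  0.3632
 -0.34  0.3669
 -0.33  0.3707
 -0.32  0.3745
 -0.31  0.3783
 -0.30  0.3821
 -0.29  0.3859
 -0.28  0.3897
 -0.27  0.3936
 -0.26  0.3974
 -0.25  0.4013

€21.31

T = 0.5;  σ√T = 0.3889
d₁ = [ln(300/250) + (0.014 + 0.55²/2)·0.5] / 0.3889 = [0.1823 + 0.0826] / 0.3889 = 0.6813 ≈ 0.68
d₂ = d₁ − σ√T = 0.6813 − 0.3889 = 0.2923 ≈ 0.29
exp(−rT) = exp(−0.014·0.5) = 0.9930
P = 250·0.9930·N(-0.29) − 300·N(-0.68) = 250·0.9930·0.3859 − 300·0.2483 = 95.7997 − 74.4900 = 21.3097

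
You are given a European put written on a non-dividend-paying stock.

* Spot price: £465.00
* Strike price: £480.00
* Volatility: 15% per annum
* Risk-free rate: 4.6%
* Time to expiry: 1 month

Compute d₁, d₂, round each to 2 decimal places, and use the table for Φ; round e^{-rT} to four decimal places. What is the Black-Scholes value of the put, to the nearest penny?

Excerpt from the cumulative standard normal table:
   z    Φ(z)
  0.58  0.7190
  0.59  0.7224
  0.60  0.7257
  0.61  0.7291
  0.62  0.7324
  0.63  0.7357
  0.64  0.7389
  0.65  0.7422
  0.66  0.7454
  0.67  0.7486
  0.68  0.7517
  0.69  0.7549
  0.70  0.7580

£17.40

σ√T = 0.15·√0.08333 = 0.0433
ln(S/K) + (r + σ²/2)T = ln(465/480) + (0.046 + 0.15²/2)·0.08333 = -0.0317 + 0.0048 = -0.0270
d₁ = -0.0270 / 0.0433 = -0.6230 ⇒ -0.62
d₂ = d₁ − σ√T = -0.6230 − 0.0433 = -0.6663 ⇒ -0.67
exp(−rT) = exp(−0.046·0.08333) = 0.9962
N(−d₂) = N(0.67) = 0.7486;  N(−d₁) = N(0.62) = 0.7324
P = 480·0.9962·0.7486 − 465·0.7324 = 357.9626 − 340.5660 = 17.3966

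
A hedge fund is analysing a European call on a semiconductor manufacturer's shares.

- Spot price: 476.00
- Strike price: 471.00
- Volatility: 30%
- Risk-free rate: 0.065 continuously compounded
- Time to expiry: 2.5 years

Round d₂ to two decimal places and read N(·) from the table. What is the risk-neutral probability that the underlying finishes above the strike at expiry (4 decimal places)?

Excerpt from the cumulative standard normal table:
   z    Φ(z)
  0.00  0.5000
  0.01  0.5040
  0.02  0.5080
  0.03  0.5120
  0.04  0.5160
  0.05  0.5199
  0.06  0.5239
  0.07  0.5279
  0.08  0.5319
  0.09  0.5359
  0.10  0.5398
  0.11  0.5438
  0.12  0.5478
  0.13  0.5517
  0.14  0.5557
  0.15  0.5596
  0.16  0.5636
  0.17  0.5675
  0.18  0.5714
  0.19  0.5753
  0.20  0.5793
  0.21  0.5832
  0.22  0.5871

T = 2.5;  σ√T = 0.4743
d₁ = [ln(476/471) + (0.065 + 0.3²/2)·2.5] / 0.4743 = [0.0106 + 0.2750] / 0.4743 = 0.6020 ⇒ 0.60
d₂ = d₁ − σ√T = 0.6020 − 0.4743 = 0.1277 ⇒ 0.13
Risk-neutral Pr[S_T > K] = N(d₂) = N(0.13) = 0.5517

0.5517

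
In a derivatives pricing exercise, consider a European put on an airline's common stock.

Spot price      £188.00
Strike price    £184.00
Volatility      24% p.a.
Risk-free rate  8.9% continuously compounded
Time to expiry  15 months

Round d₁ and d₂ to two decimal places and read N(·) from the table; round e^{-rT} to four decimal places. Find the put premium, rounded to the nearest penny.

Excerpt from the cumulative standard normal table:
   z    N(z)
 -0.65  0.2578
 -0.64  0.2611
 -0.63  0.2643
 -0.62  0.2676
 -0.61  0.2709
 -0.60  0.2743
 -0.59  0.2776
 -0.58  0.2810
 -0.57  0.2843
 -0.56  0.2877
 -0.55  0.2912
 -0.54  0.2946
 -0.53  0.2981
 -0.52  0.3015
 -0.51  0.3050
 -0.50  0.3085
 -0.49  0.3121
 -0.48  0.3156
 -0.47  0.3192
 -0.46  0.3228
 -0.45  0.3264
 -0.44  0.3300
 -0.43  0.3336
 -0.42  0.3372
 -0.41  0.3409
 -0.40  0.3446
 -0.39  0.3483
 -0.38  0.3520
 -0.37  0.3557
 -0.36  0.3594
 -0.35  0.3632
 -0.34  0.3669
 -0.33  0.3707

T = 1.25;  σ√T = 0.2683
d₁ = [ln(188/184) + (0.089 + ½·0.24²)·1.25] / (σ√T) = (0.0215 + 0.1472) / 0.2683 = 0.6289 ≈ 0.63
d₂ = 0.6289 − 0.2683 = 0.3606 ≈ 0.36
exp(−rT) = exp(−0.089·1.25) = 0.8947
P = 184·0.8947·N(-0.36) − 188·N(-0.63) = 184·0.8947·0.3594 − 188·0.2643 = 59.1662 − 49.6884 = 9.4778

£9.48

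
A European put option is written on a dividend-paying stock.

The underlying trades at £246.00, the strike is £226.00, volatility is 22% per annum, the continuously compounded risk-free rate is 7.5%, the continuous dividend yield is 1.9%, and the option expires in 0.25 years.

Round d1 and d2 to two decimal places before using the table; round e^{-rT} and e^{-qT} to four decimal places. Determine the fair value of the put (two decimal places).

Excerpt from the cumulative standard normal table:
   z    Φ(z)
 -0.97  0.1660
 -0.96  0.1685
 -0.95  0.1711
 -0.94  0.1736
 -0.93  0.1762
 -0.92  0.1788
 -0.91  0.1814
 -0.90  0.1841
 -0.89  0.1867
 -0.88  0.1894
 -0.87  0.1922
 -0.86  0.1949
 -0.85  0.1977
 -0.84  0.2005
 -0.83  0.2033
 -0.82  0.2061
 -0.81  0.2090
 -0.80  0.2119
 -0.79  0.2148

σ√T = 0.22 × 0.5000 = 0.1100
d₁ = [ln(246/226) + (0.075 − 0.019 + 0.22²/2)·0.25] / 0.1100 = [0.0848 + 0.0200] / 0.1100 = 0.9532 ≈ 0.95
d₂ = d₁ − σ√T = 0.9532 − 0.1100 = 0.8432 ≈ 0.84
e^(−qT) = e^(−0.019·0.25) = 0.9953;  e^(−rT) = e^(−0.075·0.25) = 0.9814
P = 226·0.9814·N(-0.84) − 246·0.9953·N(-0.95) = 226·0.9814·0.2005 − 246·0.9953·0.1711 = 44.4702 − 41.8928 = 2.5774

£2.58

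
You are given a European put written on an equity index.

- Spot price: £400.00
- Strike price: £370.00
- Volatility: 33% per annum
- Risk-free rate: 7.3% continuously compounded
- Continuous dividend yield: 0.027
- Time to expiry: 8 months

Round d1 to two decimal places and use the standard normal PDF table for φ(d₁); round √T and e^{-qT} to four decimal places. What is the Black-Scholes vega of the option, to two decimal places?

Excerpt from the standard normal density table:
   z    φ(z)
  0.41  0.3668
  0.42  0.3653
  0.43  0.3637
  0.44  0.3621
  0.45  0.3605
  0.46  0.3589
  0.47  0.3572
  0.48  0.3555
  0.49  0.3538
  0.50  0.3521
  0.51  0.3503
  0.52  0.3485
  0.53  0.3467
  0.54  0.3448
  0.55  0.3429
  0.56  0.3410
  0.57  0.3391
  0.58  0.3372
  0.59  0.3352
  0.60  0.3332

σ√T = 0.33·√0.6667 = 0.2694
d₁ = [ln(400/370) + (0.073 − 0.027 + 0.33²/2)·0.6667] / 0.2694 = [0.0780 + 0.0670] / 0.2694 = 0.5379 which rounds to 0.54
√T = √0.6667 = 0.8165
φ(d₁) = φ(0.54) = 0.3448
exp(−qT) = exp(−0.027·0.6667) = 0.9822
vega = S·exp(−qT)·φ(d₁)·√T = 400·0.9822·0.3448·0.8165 = 110.6072
(Call and put vega coincide under Black-Scholes.)

110.61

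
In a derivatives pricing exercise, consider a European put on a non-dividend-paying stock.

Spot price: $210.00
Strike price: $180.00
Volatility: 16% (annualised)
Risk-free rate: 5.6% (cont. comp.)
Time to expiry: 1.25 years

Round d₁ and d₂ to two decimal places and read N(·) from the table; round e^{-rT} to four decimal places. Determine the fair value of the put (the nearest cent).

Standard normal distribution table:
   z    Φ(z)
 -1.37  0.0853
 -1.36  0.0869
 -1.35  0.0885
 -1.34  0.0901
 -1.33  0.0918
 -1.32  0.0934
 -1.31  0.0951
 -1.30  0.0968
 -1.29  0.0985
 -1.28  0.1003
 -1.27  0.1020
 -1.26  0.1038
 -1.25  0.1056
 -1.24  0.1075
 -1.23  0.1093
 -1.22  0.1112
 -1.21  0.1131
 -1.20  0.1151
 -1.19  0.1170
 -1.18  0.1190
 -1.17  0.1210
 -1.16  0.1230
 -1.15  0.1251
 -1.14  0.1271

$1.72

T = 1.25;  σ√T = 0.1789
ln(S/K) + (r + σ²/2)T = ln(210/180) + (0.056 + 0.16²/2)·1.25 = 0.1542 + 0.0860 = 0.2402
d₁ = 0.2402 / 0.1789 = 1.3425 ⇒ 1.34
d₂ = d₁ − σ√T = 1.3425 − 0.1789 = 1.1636 ⇒ 1.16
exp(−rT) = exp(−0.056·1.25) = 0.9324
N(−d₂) = N(-1.16) = 0.1230;  N(−d₁) = N(-1.34) = 0.0901
P = 180·0.9324·0.1230 − 210·0.0901 = 20.6433 − 18.9210 = 1.7223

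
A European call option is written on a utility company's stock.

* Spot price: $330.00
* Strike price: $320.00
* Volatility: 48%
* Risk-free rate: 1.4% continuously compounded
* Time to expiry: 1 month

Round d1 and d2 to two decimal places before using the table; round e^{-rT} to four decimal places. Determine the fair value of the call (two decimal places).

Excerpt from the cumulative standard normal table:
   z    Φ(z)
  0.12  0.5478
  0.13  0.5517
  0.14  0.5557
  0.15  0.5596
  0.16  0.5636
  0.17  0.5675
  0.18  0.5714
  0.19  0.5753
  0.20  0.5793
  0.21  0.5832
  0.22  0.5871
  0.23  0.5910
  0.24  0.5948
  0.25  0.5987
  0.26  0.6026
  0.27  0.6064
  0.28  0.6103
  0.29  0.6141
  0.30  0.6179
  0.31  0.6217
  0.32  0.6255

T = 0.08333;  σ√T = 0.1386
d₁ = [ln(330/320) + (0.014 + 0.48²/2)·0.08333] / 0.1386 = [0.0308 + 0.0108] / 0.1386 = 0.2998 which rounds to 0.30
d₂ = d₁ − σ√T = 0.2998 − 0.1386 = 0.1612 which rounds to 0.16
exp(−rT) = exp(−0.014·0.08333) = 0.9988
C = 330·N(0.30) − 320·0.9988·N(0.16) = 330·0.6179 − 320·0.9988·0.5636 = 203.9070 − 180.1356 = 23.7714

$23.77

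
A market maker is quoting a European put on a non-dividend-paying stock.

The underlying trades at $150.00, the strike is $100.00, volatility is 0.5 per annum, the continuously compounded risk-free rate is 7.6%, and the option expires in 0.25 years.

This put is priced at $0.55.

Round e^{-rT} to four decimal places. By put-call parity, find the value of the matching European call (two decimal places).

e^(−rT) = e^(−0.076·0.25) = 0.9812
Put-call parity: C − P = S − K·e^(−rT) = 150 − 100·0.9812 = 150 − 98.1200 = 51.8800
C = P + (C − P) = 0.55 + (51.8800) = 52.4300

$52.43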